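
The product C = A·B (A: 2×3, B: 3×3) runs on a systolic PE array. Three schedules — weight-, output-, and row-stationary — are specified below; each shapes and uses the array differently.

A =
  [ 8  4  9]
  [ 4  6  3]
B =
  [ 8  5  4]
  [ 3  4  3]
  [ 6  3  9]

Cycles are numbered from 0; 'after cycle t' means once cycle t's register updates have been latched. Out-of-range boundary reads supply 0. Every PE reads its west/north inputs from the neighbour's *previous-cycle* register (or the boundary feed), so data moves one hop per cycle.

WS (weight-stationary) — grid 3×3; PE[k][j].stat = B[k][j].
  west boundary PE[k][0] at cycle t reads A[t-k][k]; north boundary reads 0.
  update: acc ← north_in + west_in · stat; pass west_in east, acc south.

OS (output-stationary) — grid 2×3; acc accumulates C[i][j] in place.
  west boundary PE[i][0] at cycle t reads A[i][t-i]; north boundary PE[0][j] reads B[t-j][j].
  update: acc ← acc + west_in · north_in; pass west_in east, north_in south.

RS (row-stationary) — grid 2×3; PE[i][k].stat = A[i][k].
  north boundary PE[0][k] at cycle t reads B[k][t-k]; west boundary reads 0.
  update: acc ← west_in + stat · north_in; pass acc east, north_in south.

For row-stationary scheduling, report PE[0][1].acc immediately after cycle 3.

PE[0][1].acc = 44

Tracing RS — 2×3 array, target PE[0][1]:
  step 0 · PE0,0: acc=64; fwd→64 fwd↓8
  step 0 · PE0,1: acc=0; fwd→0 fwd↓0
  step 1 · PE0,0: acc=40; fwd→40 fwd↓5
  step 1 · PE0,1: acc=76; fwd→76 fwd↓3
  step 2 · PE0,0: acc=32; fwd→32 fwd↓4
  step 2 · PE0,1: acc=56; fwd→56 fwd↓4
  step 3 · PE0,0: acc=0; fwd→0 fwd↓0
  step 3 · PE0,1: acc=44; fwd→44 fwd↓3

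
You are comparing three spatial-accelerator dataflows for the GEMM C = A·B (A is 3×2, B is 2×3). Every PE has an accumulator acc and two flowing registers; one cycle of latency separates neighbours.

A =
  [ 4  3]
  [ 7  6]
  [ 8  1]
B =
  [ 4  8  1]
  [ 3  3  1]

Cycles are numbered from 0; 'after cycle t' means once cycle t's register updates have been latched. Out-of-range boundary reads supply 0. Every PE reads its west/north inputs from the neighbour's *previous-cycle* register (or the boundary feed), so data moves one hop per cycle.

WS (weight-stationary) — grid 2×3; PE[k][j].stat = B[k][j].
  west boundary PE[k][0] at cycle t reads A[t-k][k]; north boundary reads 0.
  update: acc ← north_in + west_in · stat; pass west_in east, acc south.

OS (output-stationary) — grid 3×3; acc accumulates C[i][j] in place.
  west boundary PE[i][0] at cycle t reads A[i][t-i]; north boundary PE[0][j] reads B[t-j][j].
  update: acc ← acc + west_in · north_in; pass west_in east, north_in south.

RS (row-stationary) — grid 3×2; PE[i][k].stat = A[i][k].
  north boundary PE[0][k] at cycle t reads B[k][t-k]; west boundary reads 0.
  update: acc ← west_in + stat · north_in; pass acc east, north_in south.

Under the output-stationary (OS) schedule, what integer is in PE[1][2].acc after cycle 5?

PE[1][2].acc = 13

OS on a 3×3 grid — tracing PE[1][2] and its feeders:
  0: (0,2).acc=0  regs=<0,0>
  0: (1,1).acc=0  regs=<0,0>
  0: (1,2).acc=0  regs=<0,0>
  1: (0,2).acc=0  regs=<0,0>
  1: (1,1).acc=0  regs=<0,0>
  1: (1,2).acc=0  regs=<0,0>
  2: (0,2).acc=4  regs=<4,1>
  2: (1,1).acc=56  regs=<7,8>
  2: (1,2).acc=0  regs=<0,0>
  3: (0,2).acc=7  regs=<3,1>
  3: (1,1).acc=74  regs=<6,3>
  3: (1,2).acc=7  regs=<7,1>
  4: (0,2).acc=7  regs=<0,0>
  4: (1,1).acc=74  regs=<0,0>
  4: (1,2).acc=13  regs=<6,1>
  5: (0,2).acc=7  regs=<0,0>
  5: (1,1).acc=74  regs=<0,0>
  5: (1,2).acc=13  regs=<0,0>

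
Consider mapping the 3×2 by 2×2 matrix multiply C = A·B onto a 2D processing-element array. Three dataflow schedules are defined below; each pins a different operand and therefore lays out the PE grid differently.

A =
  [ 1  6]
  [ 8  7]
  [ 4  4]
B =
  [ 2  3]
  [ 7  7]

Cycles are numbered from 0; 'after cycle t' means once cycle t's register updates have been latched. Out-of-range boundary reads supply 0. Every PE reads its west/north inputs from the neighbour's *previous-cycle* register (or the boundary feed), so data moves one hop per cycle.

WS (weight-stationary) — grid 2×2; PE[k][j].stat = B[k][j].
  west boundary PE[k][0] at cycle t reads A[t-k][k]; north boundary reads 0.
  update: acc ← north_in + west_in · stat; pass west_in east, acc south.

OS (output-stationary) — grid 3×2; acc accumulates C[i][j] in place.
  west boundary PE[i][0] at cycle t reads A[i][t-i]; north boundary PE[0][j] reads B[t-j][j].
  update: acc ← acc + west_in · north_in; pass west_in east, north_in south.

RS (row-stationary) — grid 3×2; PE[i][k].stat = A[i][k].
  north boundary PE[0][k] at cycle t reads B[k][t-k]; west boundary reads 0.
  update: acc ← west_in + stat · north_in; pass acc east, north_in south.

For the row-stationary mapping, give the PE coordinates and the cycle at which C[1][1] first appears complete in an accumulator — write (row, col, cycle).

RS — PE[1][1] is where C[1][1] collects:
  0: (1,1).acc=0  regs=<0,0>
  1: (1,1).acc=0  regs=<0,0>
  2: (1,1).acc=65  regs=<65,7>
  3: (1,1).acc=73  regs=<73,7>

(row, col, cycle) = (1, 1, 3)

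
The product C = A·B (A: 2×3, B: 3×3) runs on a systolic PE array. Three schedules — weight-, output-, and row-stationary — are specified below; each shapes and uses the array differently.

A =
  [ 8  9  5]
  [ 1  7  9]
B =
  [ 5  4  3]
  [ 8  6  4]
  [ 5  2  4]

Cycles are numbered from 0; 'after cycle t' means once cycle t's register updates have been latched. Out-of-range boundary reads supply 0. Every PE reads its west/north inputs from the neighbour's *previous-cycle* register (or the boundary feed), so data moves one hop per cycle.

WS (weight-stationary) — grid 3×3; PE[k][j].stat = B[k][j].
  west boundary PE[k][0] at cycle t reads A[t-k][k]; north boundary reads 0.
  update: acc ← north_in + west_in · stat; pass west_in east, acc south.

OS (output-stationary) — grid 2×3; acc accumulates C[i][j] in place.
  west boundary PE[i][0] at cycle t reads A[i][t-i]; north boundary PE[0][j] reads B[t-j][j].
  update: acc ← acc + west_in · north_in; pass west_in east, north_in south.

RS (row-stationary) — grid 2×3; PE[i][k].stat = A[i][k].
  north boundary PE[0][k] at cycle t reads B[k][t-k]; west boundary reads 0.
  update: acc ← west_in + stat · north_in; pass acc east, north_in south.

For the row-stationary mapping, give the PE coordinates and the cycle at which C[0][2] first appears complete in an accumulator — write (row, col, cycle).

(row, col, cycle) = (0, 2, 4)

Under RS, C[0][2] lands at PE[0][2]:
  step 0 · PE0,2: acc=0; fwd→0 fwd↓0
  step 1 · PE0,2: acc=0; fwd→0 fwd↓0
  step 2 · PE0,2: acc=137; fwd→137 fwd↓5
  step 3 · PE0,2: acc=96; fwd→96 fwd↓2
  step 4 · PE0,2: acc=80; fwd→80 fwd↓4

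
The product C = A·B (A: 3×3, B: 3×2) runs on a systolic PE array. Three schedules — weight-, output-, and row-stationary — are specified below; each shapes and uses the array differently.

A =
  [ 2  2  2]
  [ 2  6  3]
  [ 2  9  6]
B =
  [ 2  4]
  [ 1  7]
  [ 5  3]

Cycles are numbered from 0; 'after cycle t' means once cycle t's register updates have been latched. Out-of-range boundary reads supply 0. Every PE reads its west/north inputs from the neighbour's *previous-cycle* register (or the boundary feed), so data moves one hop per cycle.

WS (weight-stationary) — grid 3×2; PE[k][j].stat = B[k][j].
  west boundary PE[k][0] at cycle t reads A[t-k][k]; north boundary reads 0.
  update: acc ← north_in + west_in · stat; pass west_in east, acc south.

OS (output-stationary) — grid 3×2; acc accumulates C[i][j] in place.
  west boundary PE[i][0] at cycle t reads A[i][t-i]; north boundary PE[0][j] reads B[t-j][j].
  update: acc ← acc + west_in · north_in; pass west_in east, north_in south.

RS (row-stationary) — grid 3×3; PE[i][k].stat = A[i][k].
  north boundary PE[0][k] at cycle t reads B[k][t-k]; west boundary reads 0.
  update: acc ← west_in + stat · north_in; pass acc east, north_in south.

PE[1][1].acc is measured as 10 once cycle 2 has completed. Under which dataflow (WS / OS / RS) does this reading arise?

Under WS (3×2), PE[1][1]:
  t=0 PE[1][1]: acc=0 h=0 v=0
  t=1 PE[1][1]: acc=0 h=0 v=0
  t=2 PE[1][1]: acc=22 h=2 v=22
Under OS (3×2), PE[1][1]:
  t=0 PE[1][1]: acc=0 h=0 v=0
  t=1 PE[1][1]: acc=0 h=0 v=0
  t=2 PE[1][1]: acc=8 h=2 v=4
Under RS (3×3), PE[1][1]:
  t=0 PE[1][1]: acc=0 h=0 v=0
  t=1 PE[1][1]: acc=0 h=0 v=0
  t=2 PE[1][1]: acc=10 h=10 v=1

dataflow = RS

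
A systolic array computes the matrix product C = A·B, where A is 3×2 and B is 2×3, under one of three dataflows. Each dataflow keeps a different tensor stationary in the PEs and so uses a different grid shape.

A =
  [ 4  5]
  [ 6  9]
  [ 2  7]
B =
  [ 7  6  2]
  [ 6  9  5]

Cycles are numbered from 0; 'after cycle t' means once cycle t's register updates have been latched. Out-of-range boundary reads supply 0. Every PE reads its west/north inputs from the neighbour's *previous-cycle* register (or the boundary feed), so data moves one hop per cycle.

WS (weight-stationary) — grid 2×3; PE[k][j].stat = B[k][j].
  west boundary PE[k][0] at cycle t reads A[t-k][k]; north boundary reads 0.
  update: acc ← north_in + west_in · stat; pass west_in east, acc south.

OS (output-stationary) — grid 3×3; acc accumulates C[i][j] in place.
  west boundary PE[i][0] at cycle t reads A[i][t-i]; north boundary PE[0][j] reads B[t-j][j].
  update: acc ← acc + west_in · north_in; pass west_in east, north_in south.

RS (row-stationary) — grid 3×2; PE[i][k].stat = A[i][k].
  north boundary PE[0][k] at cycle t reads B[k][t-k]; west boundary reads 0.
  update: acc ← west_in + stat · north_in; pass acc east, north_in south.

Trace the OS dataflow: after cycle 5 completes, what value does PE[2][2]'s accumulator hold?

OS 3×3: PE[2][2] cycle-by-cycle (with neighbour feeds):
  t=0 PE[1][2]: acc=0 h=0 v=0
  t=0 PE[2][1]: acc=0 h=0 v=0
  t=0 PE[2][2]: acc=0 h=0 v=0
  t=1 PE[1][2]: acc=0 h=0 v=0
  t=1 PE[2][1]: acc=0 h=0 v=0
  t=1 PE[2][2]: acc=0 h=0 v=0
  t=2 PE[1][2]: acc=0 h=0 v=0
  t=2 PE[2][1]: acc=0 h=0 v=0
  t=2 PE[2][2]: acc=0 h=0 v=0
  t=3 PE[1][2]: acc=12 h=6 v=2
  t=3 PE[2][1]: acc=12 h=2 v=6
  t=3 PE[2][2]: acc=0 h=0 v=0
  t=4 PE[1][2]: acc=57 h=9 v=5
  t=4 PE[2][1]: acc=75 h=7 v=9
  t=4 PE[2][2]: acc=4 h=2 v=2
  t=5 PE[1][2]: acc=57 h=0 v=0
  t=5 PE[2][1]: acc=75 h=0 v=0
  t=5 PE[2][2]: acc=39 h=7 v=5

PE[2][2].acc = 39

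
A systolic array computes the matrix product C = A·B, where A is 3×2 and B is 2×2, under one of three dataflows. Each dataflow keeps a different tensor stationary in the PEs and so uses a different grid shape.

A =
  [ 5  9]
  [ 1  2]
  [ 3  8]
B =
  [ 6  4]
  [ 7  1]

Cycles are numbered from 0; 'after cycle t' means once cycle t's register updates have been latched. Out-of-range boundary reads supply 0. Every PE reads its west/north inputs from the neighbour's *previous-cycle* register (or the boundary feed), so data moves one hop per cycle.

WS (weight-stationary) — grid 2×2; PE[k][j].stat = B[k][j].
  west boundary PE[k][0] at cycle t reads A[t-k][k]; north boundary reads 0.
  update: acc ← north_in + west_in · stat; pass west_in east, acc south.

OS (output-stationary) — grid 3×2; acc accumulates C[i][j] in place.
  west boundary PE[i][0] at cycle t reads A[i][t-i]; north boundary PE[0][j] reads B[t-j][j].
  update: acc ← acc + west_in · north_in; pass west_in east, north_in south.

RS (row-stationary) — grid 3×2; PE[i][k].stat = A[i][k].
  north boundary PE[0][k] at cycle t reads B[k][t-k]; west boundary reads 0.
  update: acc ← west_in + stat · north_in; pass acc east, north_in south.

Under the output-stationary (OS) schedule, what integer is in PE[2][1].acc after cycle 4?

Tracing OS — 3×2 array, target PE[2][1]:
  after 0 — PE[1][1] acc=0, pass-E 0, pass-S 0
  after 0 — PE[2][0] acc=0, pass-E 0, pass-S 0
  after 0 — PE[2][1] acc=0, pass-E 0, pass-S 0
  after 1 — PE[1][1] acc=0, pass-E 0, pass-S 0
  after 1 — PE[2][0] acc=0, pass-E 0, pass-S 0
  after 1 — PE[2][1] acc=0, pass-E 0, pass-S 0
  after 2 — PE[1][1] acc=4, pass-E 1, pass-S 4
  after 2 — PE[2][0] acc=18, pass-E 3, pass-S 6
  after 2 — PE[2][1] acc=0, pass-E 0, pass-S 0
  after 3 — PE[1][1] acc=6, pass-E 2, pass-S 1
  after 3 — PE[2][0] acc=74, pass-E 8, pass-S 7
  after 3 — PE[2][1] acc=12, pass-E 3, pass-S 4
  after 4 — PE[1][1] acc=6, pass-E 0, pass-S 0
  after 4 — PE[2][0] acc=74, pass-E 0, pass-S 0
  after 4 — PE[2][1] acc=20, pass-E 8, pass-S 1

PE[2][1].acc = 20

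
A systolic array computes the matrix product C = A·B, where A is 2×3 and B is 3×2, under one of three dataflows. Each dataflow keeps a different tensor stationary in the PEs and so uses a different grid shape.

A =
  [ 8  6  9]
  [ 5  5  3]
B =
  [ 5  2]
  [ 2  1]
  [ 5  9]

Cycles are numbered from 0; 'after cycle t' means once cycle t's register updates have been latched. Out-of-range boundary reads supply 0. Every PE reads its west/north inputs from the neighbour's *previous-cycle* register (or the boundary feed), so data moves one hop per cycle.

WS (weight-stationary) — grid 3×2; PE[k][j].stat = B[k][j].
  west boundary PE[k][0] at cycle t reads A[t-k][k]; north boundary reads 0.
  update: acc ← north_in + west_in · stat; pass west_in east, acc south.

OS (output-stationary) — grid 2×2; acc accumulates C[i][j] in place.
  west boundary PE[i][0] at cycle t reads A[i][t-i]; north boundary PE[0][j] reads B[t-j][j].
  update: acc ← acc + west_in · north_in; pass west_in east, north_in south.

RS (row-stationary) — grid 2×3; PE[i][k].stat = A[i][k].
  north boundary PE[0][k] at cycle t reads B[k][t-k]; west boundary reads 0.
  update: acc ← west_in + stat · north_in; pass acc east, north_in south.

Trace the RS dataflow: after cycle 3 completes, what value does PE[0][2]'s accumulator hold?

PE[0][2].acc = 103

RS (2×3). Following PE[0][2] plus its west/north inputs:
  after 0 — PE[0][1] acc=0, pass-E 0, pass-S 0
  after 0 — PE[0][2] acc=0, pass-E 0, pass-S 0
  after 1 — PE[0][1] acc=52, pass-E 52, pass-S 2
  after 1 — PE[0][2] acc=0, pass-E 0, pass-S 0
  after 2 — PE[0][1] acc=22, pass-E 22, pass-S 1
  after 2 — PE[0][2] acc=97, pass-E 97, pass-S 5
  after 3 — PE[0][1] acc=0, pass-E 0, pass-S 0
  after 3 — PE[0][2] acc=103, pass-E 103, pass-S 9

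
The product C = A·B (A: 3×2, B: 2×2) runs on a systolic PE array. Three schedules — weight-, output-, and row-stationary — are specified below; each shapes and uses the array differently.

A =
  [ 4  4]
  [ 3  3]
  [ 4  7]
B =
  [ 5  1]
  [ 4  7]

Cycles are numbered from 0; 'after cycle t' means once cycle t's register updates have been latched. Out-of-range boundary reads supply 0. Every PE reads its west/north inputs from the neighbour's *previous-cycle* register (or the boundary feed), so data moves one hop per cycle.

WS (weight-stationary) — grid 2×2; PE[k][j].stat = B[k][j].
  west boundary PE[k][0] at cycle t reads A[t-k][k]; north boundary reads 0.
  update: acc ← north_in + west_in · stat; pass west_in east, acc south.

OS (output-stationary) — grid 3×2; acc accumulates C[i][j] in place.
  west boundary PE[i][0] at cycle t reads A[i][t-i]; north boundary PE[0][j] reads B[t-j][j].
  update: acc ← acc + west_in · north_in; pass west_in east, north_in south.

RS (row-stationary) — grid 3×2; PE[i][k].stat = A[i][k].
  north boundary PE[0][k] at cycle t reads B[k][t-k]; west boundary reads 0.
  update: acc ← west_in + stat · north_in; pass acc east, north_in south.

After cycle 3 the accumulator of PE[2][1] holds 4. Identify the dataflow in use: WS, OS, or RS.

WS: PE[2][1] is outside its 2×2 grid.
OS [3×2] PE[2][1] across cycles:
  cycle 0: PE[2][1] → acc 0, east 0, south 0
  cycle 1: PE[2][1] → acc 0, east 0, south 0
  cycle 2: PE[2][1] → acc 0, east 0, south 0
  cycle 3: PE[2][1] → acc 4, east 4, south 1
RS [3×2] PE[2][1] across cycles:
  cycle 0: PE[2][1] → acc 0, east 0, south 0
  cycle 1: PE[2][1] → acc 0, east 0, south 0
  cycle 2: PE[2][1] → acc 0, east 0, south 0
  cycle 3: PE[2][1] → acc 48, east 48, south 4

dataflow = OS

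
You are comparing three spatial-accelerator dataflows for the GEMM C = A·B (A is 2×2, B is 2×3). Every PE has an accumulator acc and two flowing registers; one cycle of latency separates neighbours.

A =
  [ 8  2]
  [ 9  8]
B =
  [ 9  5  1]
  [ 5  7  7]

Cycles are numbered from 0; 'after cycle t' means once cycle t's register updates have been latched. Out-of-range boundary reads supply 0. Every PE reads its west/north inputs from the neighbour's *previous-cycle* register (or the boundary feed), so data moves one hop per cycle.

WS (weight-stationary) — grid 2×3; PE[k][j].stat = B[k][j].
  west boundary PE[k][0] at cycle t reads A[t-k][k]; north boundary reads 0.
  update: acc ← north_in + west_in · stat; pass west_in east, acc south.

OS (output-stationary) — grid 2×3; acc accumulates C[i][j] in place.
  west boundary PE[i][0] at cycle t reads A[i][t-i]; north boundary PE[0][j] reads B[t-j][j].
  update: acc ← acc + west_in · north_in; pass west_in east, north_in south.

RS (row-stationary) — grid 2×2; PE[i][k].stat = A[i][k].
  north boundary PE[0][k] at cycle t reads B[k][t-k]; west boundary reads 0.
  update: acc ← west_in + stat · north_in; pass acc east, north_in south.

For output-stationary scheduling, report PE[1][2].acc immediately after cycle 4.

PE[1][2].acc = 65

OS (2×3). Following PE[1][2] plus its west/north inputs:
  cycle 0: PE[0][2] → acc 0, east 0, south 0
  cycle 0: PE[1][1] → acc 0, east 0, south 0
  cycle 0: PE[1][2] → acc 0, east 0, south 0
  cycle 1: PE[0][2] → acc 0, east 0, south 0
  cycle 1: PE[1][1] → acc 0, east 0, south 0
  cycle 1: PE[1][2] → acc 0, east 0, south 0
  cycle 2: PE[0][2] → acc 8, east 8, south 1
  cycle 2: PE[1][1] → acc 45, east 9, south 5
  cycle 2: PE[1][2] → acc 0, east 0, south 0
  cycle 3: PE[0][2] → acc 22, east 2, south 7
  cycle 3: PE[1][1] → acc 101, east 8, south 7
  cycle 3: PE[1][2] → acc 9, east 9, south 1
  cycle 4: PE[0][2] → acc 22, east 0, south 0
  cycle 4: PE[1][1] → acc 101, east 0, south 0
  cycle 4: PE[1][2] → acc 65, east 8, south 7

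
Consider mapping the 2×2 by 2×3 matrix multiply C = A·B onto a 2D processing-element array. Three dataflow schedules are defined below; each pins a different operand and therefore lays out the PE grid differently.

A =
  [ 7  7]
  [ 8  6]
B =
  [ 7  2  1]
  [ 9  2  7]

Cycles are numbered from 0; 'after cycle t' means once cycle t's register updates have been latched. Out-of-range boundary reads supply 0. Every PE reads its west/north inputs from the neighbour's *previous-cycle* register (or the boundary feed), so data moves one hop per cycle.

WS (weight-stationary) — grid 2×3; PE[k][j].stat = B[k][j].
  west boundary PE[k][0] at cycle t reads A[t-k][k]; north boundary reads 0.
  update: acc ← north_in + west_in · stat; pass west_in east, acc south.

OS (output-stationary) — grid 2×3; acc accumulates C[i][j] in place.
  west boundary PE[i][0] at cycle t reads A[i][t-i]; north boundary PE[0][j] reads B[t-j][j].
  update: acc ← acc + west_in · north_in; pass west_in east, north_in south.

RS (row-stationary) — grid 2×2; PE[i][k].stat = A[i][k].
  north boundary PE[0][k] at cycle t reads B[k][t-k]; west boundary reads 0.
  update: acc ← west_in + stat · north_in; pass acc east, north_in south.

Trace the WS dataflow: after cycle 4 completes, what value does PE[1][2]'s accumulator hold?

PE[1][2].acc = 50

WS on a 2×3 grid — tracing PE[1][2] and its feeders:
  [0] (0,2) acc=0 (h:0 v:0)
  [0] (1,1) acc=0 (h:0 v:0)
  [0] (1,2) acc=0 (h:0 v:0)
  [1] (0,2) acc=0 (h:0 v:0)
  [1] (1,1) acc=0 (h:0 v:0)
  [1] (1,2) acc=0 (h:0 v:0)
  [2] (0,2) acc=7 (h:7 v:7)
  [2] (1,1) acc=28 (h:7 v:28)
  [2] (1,2) acc=0 (h:0 v:0)
  [3] (0,2) acc=8 (h:8 v:8)
  [3] (1,1) acc=28 (h:6 v:28)
  [3] (1,2) acc=56 (h:7 v:56)
  [4] (0,2) acc=0 (h:0 v:0)
  [4] (1,1) acc=0 (h:0 v:0)
  [4] (1,2) acc=50 (h:6 v:50)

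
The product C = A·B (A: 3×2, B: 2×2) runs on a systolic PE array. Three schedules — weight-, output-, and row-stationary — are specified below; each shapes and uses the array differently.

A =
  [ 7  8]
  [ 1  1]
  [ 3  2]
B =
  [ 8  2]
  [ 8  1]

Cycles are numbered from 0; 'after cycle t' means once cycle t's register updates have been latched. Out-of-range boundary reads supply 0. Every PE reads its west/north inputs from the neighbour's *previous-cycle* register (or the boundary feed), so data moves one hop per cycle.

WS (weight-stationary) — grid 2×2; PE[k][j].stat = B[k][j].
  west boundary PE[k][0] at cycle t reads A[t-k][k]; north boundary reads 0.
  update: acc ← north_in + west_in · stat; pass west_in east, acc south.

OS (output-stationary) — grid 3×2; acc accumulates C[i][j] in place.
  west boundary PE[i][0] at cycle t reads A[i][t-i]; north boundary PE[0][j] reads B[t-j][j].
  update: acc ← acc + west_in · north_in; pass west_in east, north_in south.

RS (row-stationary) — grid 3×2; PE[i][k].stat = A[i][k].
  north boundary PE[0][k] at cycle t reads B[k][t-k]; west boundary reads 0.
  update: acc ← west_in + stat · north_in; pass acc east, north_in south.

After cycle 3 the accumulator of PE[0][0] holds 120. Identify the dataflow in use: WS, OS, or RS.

dataflow = OS

— WS: 2×2; PE[0][0] trace:
  cycle 0: PE[0][0] → acc 56, east 7, south 56
  cycle 1: PE[0][0] → acc 8, east 1, south 8
  cycle 2: PE[0][0] → acc 24, east 3, south 24
  cycle 3: PE[0][0] → acc 0, east 0, south 0
— OS: 3×2; PE[0][0] trace:
  cycle 0: PE[0][0] → acc 56, east 7, south 8
  cycle 1: PE[0][0] → acc 120, east 8, south 8
  cycle 2: PE[0][0] → acc 120, east 0, south 0
  cycle 3: PE[0][0] → acc 120, east 0, south 0
— RS: 3×2; PE[0][0] trace:
  cycle 0: PE[0][0] → acc 56, east 56, south 8
  cycle 1: PE[0][0] → acc 14, east 14, south 2
  cycle 2: PE[0][0] → acc 0, east 0, south 0
  cycle 3: PE[0][0] → acc 0, east 0, south 0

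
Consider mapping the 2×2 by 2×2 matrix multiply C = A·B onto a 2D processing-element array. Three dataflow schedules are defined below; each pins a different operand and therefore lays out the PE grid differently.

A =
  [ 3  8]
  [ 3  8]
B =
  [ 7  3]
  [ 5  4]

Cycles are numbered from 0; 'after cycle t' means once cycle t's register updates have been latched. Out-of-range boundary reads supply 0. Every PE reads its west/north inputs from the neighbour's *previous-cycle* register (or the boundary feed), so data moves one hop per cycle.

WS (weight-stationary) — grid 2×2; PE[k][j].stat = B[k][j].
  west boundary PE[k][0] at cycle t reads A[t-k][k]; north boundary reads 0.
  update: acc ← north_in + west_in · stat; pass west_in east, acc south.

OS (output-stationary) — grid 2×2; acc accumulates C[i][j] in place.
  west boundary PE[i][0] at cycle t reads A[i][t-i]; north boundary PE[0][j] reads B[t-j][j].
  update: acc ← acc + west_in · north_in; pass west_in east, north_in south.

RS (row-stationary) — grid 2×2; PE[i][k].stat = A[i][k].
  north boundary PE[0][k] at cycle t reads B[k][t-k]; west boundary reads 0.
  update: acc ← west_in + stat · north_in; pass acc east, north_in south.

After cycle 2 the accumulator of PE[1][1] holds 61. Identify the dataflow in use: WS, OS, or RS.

WS [2×2] PE[1][1] across cycles:
  [0] (1,1) acc=0 (h:0 v:0)
  [1] (1,1) acc=0 (h:0 v:0)
  [2] (1,1) acc=41 (h:8 v:41)
OS [2×2] PE[1][1] across cycles:
  [0] (1,1) acc=0 (h:0 v:0)
  [1] (1,1) acc=0 (h:0 v:0)
  [2] (1,1) acc=9 (h:3 v:3)
RS [2×2] PE[1][1] across cycles:
  [0] (1,1) acc=0 (h:0 v:0)
  [1] (1,1) acc=0 (h:0 v:0)
  [2] (1,1) acc=61 (h:61 v:5)

dataflow = RS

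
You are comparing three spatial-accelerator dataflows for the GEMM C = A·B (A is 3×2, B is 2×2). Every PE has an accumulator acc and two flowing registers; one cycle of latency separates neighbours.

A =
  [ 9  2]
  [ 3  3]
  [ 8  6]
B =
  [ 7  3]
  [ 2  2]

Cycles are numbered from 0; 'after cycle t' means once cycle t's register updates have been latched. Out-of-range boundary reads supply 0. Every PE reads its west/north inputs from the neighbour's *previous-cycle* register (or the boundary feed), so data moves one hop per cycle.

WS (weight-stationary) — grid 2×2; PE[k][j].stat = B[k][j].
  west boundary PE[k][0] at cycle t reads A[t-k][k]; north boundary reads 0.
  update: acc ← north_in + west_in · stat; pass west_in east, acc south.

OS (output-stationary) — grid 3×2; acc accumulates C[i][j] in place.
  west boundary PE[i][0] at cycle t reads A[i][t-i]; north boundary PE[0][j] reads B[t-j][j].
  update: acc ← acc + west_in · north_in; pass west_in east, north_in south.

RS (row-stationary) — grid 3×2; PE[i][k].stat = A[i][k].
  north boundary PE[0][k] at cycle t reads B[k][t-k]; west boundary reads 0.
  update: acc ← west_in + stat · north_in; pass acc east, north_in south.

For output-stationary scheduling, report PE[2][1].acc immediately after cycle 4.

OS on a 3×2 grid — tracing PE[2][1] and its feeders:
  t=0 PE[1][1]: acc=0 h=0 v=0
  t=0 PE[2][0]: acc=0 h=0 v=0
  t=0 PE[2][1]: acc=0 h=0 v=0
  t=1 PE[1][1]: acc=0 h=0 v=0
  t=1 PE[2][0]: acc=0 h=0 v=0
  t=1 PE[2][1]: acc=0 h=0 v=0
  t=2 PE[1][1]: acc=9 h=3 v=3
  t=2 PE[2][0]: acc=56 h=8 v=7
  t=2 PE[2][1]: acc=0 h=0 v=0
  t=3 PE[1][1]: acc=15 h=3 v=2
  t=3 PE[2][0]: acc=68 h=6 v=2
  t=3 PE[2][1]: acc=24 h=8 v=3
  t=4 PE[1][1]: acc=15 h=0 v=0
  t=4 PE[2][0]: acc=68 h=0 v=0
  t=4 PE[2][1]: acc=36 h=6 v=2

PE[2][1].acc = 36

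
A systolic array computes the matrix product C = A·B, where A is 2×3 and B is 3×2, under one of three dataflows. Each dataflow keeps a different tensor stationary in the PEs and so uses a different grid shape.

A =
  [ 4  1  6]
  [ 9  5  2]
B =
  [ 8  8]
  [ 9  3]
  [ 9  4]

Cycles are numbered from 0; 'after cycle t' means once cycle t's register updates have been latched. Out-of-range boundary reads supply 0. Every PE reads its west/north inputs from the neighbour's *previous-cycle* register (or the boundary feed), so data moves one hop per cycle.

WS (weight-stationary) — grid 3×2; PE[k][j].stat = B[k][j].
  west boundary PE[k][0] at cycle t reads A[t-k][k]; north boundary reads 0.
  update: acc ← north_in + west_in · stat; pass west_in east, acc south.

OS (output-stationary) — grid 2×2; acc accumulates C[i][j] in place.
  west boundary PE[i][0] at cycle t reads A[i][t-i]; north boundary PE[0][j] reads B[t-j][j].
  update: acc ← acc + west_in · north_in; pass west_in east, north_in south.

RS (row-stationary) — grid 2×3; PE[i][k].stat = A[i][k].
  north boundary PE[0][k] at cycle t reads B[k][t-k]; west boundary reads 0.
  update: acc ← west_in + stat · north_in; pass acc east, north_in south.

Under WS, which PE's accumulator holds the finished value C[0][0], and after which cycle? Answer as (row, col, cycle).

WS — PE[2][0] is where C[0][0] collects:
  step 0 · PE2,0: acc=0; fwd→0 fwd↓0
  step 1 · PE2,0: acc=0; fwd→0 fwd↓0
  step 2 · PE2,0: acc=95; fwd→6 fwd↓95

(row, col, cycle) = (2, 0, 2)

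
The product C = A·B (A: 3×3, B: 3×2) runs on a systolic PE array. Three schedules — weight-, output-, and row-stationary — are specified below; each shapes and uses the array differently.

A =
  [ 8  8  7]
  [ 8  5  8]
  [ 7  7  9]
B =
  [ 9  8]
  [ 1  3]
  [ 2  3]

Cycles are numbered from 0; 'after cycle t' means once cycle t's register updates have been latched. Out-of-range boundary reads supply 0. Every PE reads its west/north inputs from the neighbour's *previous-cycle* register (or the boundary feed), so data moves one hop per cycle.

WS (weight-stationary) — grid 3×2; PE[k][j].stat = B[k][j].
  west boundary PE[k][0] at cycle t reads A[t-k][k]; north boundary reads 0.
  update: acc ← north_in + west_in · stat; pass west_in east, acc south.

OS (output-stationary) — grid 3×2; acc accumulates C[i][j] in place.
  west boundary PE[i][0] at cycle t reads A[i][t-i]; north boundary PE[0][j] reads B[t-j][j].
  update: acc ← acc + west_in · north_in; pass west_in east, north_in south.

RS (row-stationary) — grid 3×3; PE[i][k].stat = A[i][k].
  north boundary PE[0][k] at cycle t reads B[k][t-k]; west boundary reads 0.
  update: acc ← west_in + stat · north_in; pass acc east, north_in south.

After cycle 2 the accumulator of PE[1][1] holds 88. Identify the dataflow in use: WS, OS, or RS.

dataflow = WS

— WS: 3×2; PE[1][1] trace:
  after 0 — PE[1][1] acc=0, pass-E 0, pass-S 0
  after 1 — PE[1][1] acc=0, pass-E 0, pass-S 0
  after 2 — PE[1][1] acc=88, pass-E 8, pass-S 88
— OS: 3×2; PE[1][1] trace:
  after 0 — PE[1][1] acc=0, pass-E 0, pass-S 0
  after 1 — PE[1][1] acc=0, pass-E 0, pass-S 0
  after 2 — PE[1][1] acc=64, pass-E 8, pass-S 8
— RS: 3×3; PE[1][1] trace:
  after 0 — PE[1][1] acc=0, pass-E 0, pass-S 0
  after 1 — PE[1][1] acc=0, pass-E 0, pass-S 0
  after 2 — PE[1][1] acc=77, pass-E 77, pass-S 1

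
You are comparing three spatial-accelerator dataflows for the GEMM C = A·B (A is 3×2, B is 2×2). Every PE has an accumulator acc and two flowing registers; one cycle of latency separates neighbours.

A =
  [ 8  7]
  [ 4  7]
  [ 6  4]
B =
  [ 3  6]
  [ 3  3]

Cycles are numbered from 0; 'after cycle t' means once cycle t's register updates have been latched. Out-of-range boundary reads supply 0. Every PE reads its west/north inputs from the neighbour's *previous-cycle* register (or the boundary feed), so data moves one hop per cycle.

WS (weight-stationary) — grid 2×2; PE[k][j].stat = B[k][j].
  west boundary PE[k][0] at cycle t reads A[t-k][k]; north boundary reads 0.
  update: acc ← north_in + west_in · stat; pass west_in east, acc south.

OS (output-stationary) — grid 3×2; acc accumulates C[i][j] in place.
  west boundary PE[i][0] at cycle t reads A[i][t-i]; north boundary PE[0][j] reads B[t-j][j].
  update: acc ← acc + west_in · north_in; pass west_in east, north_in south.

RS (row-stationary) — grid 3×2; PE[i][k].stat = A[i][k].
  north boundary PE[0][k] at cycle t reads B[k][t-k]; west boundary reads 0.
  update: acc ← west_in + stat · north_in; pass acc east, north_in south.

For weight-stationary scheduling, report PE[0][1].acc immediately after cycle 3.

PE[0][1].acc = 36

WS on a 2×2 grid — tracing PE[0][1] and its feeders:
  0: (0,0).acc=24  regs=<8,24>
  0: (0,1).acc=0  regs=<0,0>
  1: (0,0).acc=12  regs=<4,12>
  1: (0,1).acc=48  regs=<8,48>
  2: (0,0).acc=18  regs=<6,18>
  2: (0,1).acc=24  regs=<4,24>
  3: (0,0).acc=0  regs=<0,0>
  3: (0,1).acc=36  regs=<6,36>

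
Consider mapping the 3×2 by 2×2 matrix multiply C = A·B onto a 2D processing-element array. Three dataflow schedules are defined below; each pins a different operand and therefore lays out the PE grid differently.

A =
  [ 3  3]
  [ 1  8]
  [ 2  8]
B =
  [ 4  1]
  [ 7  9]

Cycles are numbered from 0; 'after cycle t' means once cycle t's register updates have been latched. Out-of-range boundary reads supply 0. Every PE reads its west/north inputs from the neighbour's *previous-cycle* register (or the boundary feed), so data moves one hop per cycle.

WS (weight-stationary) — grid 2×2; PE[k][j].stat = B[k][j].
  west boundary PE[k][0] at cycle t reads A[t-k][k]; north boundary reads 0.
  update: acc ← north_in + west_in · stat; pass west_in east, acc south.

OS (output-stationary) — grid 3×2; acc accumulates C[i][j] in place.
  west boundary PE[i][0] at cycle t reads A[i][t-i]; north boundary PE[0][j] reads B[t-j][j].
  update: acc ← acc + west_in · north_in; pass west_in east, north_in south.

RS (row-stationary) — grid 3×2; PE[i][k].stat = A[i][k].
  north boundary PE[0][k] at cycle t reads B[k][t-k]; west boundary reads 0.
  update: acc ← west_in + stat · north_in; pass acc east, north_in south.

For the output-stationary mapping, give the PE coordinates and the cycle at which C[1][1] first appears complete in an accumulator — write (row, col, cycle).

OS — PE[1][1] is where C[1][1] collects:
  after 0 — PE[1][1] acc=0, pass-E 0, pass-S 0
  after 1 — PE[1][1] acc=0, pass-E 0, pass-S 0
  after 2 — PE[1][1] acc=1, pass-E 1, pass-S 1
  after 3 — PE[1][1] acc=73, pass-E 8, pass-S 9

(row, col, cycle) = (1, 1, 3)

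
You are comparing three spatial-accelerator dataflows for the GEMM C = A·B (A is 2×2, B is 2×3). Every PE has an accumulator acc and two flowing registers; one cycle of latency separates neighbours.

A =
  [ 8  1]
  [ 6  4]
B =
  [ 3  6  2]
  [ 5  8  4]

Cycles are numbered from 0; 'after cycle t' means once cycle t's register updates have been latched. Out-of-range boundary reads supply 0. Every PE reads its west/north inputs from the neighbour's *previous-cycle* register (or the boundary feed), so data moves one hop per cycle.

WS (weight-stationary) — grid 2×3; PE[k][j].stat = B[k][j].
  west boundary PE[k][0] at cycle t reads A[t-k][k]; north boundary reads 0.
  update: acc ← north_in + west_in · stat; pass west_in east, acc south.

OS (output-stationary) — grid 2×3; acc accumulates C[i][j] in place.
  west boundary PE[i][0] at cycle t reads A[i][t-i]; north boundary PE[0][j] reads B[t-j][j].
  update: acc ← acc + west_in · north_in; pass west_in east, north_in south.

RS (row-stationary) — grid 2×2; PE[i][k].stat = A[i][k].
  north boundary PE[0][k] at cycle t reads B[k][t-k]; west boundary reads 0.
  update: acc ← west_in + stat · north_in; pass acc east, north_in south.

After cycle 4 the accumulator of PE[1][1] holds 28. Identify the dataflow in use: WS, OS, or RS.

— WS: 2×3; PE[1][1] trace:
  after 0 — PE[1][1] acc=0, pass-E 0, pass-S 0
  after 1 — PE[1][1] acc=0, pass-E 0, pass-S 0
  after 2 — PE[1][1] acc=56, pass-E 1, pass-S 56
  after 3 — PE[1][1] acc=68, pass-E 4, pass-S 68
  after 4 — PE[1][1] acc=0, pass-E 0, pass-S 0
— OS: 2×3; PE[1][1] trace:
  after 0 — PE[1][1] acc=0, pass-E 0, pass-S 0
  after 1 — PE[1][1] acc=0, pass-E 0, pass-S 0
  after 2 — PE[1][1] acc=36, pass-E 6, pass-S 6
  after 3 — PE[1][1] acc=68, pass-E 4, pass-S 8
  after 4 — PE[1][1] acc=68, pass-E 0, pass-S 0
— RS: 2×2; PE[1][1] trace:
  after 0 — PE[1][1] acc=0, pass-E 0, pass-S 0
  after 1 — PE[1][1] acc=0, pass-E 0, pass-S 0
  after 2 — PE[1][1] acc=38, pass-E 38, pass-S 5
  after 3 — PE[1][1] acc=68, pass-E 68, pass-S 8
  after 4 — PE[1][1] acc=28, pass-E 28, pass-S 4

dataflow = RS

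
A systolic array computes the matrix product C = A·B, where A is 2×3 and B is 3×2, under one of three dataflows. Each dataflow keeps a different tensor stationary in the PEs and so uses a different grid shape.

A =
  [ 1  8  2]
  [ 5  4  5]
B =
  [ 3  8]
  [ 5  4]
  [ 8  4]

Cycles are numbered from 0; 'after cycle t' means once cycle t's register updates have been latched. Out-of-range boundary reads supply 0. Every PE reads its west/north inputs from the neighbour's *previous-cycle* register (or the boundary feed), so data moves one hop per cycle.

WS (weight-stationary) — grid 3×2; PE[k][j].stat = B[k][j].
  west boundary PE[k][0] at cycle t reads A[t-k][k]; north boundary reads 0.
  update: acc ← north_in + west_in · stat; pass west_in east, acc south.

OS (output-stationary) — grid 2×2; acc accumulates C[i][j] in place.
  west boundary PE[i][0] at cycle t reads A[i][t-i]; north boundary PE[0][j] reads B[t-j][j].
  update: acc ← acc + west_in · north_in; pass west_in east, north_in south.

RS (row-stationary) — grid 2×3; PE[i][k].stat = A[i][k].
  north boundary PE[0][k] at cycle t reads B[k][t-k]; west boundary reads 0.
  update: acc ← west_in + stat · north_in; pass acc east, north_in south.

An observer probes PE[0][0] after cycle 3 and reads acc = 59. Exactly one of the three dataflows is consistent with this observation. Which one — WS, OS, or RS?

WS (3×2 grid), PE[0][0]:
  t=0 PE[0][0]: acc=3 h=1 v=3
  t=1 PE[0][0]: acc=15 h=5 v=15
  t=2 PE[0][0]: acc=0 h=0 v=0
  t=3 PE[0][0]: acc=0 h=0 v=0
OS (2×2 grid), PE[0][0]:
  t=0 PE[0][0]: acc=3 h=1 v=3
  t=1 PE[0][0]: acc=43 h=8 v=5
  t=2 PE[0][0]: acc=59 h=2 v=8
  t=3 PE[0][0]: acc=59 h=0 v=0
RS (2×3 grid), PE[0][0]:
  t=0 PE[0][0]: acc=3 h=3 v=3
  t=1 PE[0][0]: acc=8 h=8 v=8
  t=2 PE[0][0]: acc=0 h=0 v=0
  t=3 PE[0][0]: acc=0 h=0 v=0

dataflow = OS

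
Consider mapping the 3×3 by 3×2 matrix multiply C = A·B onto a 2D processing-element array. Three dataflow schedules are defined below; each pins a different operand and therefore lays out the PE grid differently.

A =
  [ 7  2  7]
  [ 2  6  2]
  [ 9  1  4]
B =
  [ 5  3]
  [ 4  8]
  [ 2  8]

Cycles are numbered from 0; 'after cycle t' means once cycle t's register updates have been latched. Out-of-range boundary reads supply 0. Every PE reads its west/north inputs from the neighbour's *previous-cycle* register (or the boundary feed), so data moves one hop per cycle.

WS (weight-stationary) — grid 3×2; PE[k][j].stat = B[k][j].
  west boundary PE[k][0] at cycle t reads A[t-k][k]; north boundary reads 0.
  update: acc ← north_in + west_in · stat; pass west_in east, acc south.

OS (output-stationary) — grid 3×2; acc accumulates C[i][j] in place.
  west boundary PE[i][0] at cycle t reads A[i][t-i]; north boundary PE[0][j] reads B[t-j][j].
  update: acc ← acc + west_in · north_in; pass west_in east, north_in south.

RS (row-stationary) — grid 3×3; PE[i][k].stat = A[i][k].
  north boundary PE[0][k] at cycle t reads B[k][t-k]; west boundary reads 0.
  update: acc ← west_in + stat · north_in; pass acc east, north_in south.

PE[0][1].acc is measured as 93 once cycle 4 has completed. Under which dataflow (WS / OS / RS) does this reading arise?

WS [3×2] PE[0][1] across cycles:
  0: (0,1).acc=0  regs=<0,0>
  1: (0,1).acc=21  regs=<7,21>
  2: (0,1).acc=6  regs=<2,6>
  3: (0,1).acc=27  regs=<9,27>
  4: (0,1).acc=0  regs=<0,0>
OS [3×2] PE[0][1] across cycles:
  0: (0,1).acc=0  regs=<0,0>
  1: (0,1).acc=21  regs=<7,3>
  2: (0,1).acc=37  regs=<2,8>
  3: (0,1).acc=93  regs=<7,8>
  4: (0,1).acc=93  regs=<0,0>
RS [3×3] PE[0][1] across cycles:
  0: (0,1).acc=0  regs=<0,0>
  1: (0,1).acc=43  regs=<43,4>
  2: (0,1).acc=37  regs=<37,8>
  3: (0,1).acc=0  regs=<0,0>
  4: (0,1).acc=0  regs=<0,0>

dataflow = OS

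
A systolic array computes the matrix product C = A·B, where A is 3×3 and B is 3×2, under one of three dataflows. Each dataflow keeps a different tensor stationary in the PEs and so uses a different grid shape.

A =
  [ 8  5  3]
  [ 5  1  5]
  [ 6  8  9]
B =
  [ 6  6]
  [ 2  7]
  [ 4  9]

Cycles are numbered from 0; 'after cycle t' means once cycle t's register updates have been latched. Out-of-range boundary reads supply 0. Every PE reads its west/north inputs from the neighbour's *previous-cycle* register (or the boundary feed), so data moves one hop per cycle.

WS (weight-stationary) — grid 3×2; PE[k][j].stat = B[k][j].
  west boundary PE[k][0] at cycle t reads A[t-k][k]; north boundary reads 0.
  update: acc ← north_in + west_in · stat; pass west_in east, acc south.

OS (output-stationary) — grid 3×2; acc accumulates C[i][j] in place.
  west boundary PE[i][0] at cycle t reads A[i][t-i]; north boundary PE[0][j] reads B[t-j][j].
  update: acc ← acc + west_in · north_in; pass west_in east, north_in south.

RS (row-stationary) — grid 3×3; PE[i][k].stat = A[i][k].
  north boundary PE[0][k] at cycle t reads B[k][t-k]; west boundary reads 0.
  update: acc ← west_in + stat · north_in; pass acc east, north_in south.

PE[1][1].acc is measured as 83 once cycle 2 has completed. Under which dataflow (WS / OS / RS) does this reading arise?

WS (3×2 grid), PE[1][1]:
  step 0 · PE1,1: acc=0; fwd→0 fwd↓0
  step 1 · PE1,1: acc=0; fwd→0 fwd↓0
  step 2 · PE1,1: acc=83; fwd→5 fwd↓83
OS (3×2 grid), PE[1][1]:
  step 0 · PE1,1: acc=0; fwd→0 fwd↓0
  step 1 · PE1,1: acc=0; fwd→0 fwd↓0
  step 2 · PE1,1: acc=30; fwd→5 fwd↓6
RS (3×3 grid), PE[1][1]:
  step 0 · PE1,1: acc=0; fwd→0 fwd↓0
  step 1 · PE1,1: acc=0; fwd→0 fwd↓0
  step 2 · PE1,1: acc=32; fwd→32 fwd↓2

dataflow = WS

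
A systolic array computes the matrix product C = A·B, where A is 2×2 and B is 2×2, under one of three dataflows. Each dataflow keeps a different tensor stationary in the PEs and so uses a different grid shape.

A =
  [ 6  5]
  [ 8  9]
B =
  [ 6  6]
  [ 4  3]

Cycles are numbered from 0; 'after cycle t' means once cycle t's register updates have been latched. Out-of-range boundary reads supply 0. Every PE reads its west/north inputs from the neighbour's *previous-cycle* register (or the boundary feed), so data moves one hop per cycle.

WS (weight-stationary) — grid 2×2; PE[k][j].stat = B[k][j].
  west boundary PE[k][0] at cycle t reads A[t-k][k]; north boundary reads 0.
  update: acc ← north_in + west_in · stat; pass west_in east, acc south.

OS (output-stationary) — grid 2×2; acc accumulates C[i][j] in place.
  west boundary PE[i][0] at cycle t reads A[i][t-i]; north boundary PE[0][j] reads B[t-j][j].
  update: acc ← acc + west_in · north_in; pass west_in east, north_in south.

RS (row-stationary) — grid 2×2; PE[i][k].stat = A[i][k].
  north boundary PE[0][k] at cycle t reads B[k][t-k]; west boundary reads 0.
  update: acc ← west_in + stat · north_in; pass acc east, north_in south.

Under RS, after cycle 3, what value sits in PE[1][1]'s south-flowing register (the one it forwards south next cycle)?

RS on a 2×2 grid — tracing PE[1][1] and its feeders:
  after 0 — PE[0][1] acc=0, pass-E 0, pass-S 0
  after 0 — PE[1][0] acc=0, pass-E 0, pass-S 0
  after 0 — PE[1][1] acc=0, pass-E 0, pass-S 0
  after 1 — PE[0][1] acc=56, pass-E 56, pass-S 4
  after 1 — PE[1][0] acc=48, pass-E 48, pass-S 6
  after 1 — PE[1][1] acc=0, pass-E 0, pass-S 0
  after 2 — PE[0][1] acc=51, pass-E 51, pass-S 3
  after 2 — PE[1][0] acc=48, pass-E 48, pass-S 6
  after 2 — PE[1][1] acc=84, pass-E 84, pass-S 4
  after 3 — PE[0][1] acc=0, pass-E 0, pass-S 0
  after 3 — PE[1][0] acc=0, pass-E 0, pass-S 0
  after 3 — PE[1][1] acc=75, pass-E 75, pass-S 3

register = 3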